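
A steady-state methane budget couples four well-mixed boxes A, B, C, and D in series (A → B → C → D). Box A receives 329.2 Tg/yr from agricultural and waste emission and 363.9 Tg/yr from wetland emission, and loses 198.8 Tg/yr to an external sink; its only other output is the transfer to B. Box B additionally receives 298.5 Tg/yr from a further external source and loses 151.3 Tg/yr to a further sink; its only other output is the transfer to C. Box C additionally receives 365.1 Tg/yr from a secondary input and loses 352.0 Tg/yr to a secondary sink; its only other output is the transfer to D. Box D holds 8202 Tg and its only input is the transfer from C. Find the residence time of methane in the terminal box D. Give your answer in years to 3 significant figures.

Box A: F(A→B) = (329.2 + 363.9) − 198.8 = 494.30 Tg/yr.
Box B: F(B→C) = (494.30 + 298.5) − 151.3 = 641.50 Tg/yr.
Box C: F(C→D) = (641.50 + 365.1) − 352.0 = 654.60 Tg/yr.
Box D throughput = its input = 654.60 Tg/yr; τ = 8202 / 654.60 = 12.53 yr.

12.5 yr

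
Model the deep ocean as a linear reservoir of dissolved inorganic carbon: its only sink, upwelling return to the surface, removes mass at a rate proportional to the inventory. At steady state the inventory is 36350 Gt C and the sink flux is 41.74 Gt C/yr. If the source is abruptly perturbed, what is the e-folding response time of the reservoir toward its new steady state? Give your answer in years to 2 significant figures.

870 yr

For a linear reservoir the response time equals the residence time τ = M/F.
τ = 36350 / 41.74 = 870.9 yr.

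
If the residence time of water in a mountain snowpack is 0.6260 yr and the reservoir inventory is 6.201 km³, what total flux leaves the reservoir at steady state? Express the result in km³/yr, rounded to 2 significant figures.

F = M / τ = 6.201 / 0.6260 = 9.906 km³/yr.

9.9 km³/yr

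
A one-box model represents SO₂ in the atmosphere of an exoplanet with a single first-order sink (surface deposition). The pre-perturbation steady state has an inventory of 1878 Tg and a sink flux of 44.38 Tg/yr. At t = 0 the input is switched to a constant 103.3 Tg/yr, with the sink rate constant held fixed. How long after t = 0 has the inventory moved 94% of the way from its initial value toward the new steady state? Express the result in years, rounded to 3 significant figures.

119 yr

τ = M₀/F₀ = 1878/44.38 = 42.32 yr.
The remaining gap fraction is e^(−t/τ); 94% covered ⇒ e^(−t/τ) = 0.0600.
t = −τ ln(0.0600) = 42.32 × 2.813 = 119.1 yr.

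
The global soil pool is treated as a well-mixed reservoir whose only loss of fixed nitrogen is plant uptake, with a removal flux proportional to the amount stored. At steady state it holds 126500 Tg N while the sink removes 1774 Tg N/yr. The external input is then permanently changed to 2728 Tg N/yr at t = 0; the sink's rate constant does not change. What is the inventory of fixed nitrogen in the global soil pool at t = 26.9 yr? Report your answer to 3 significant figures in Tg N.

148000 Tg N

τ = M₀/F₀ = 126500/1774 = 71.31 yr; rate constant k = 1/τ.
New steady state M_∞ = F₁/k = F₁·τ = 2728 × 71.31 = 194530 Tg N.
M(t) = M_∞ + (M₀ − M_∞)·e^(−t/τ); t/τ = 26.9/71.31 = 0.3772, so e^(−t/τ) = 0.6858.
M(t) = 194530 − 68030 × 0.6858 = 147880 Tg N.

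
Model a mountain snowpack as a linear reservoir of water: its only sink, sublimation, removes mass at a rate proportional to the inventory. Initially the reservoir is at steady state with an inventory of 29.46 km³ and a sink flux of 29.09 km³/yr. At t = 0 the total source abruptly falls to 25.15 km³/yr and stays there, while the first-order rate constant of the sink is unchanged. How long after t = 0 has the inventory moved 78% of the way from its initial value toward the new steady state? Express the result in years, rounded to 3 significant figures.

τ = M₀/F₀ = 29.46/29.09 = 1.013 yr.
The remaining gap fraction is e^(−t/τ); 78% covered ⇒ e^(−t/τ) = 0.220.
t = −τ ln(0.220) = 1.013 × 1.514 = 1.533 yr.

1.53 yr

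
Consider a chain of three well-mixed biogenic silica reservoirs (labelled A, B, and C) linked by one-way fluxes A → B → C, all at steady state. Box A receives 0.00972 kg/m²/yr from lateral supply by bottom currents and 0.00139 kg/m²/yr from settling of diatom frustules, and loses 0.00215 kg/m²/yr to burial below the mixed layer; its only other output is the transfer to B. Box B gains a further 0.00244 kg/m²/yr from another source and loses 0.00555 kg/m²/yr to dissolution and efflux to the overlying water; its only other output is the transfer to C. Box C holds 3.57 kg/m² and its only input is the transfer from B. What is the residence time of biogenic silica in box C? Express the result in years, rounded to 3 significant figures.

Box A: F(A→B) = (0.00972 + 0.00139) − 0.00215 = 0.0089600 kg/m²/yr.
Box B: F(B→C) = (0.0089600 + 0.00244) − 0.00555 = 0.0058500 kg/m²/yr.
Box C throughput = its input = 0.0058500 kg/m²/yr; τ = 3.57 / 0.0058500 = 610.3 yr.

610 yr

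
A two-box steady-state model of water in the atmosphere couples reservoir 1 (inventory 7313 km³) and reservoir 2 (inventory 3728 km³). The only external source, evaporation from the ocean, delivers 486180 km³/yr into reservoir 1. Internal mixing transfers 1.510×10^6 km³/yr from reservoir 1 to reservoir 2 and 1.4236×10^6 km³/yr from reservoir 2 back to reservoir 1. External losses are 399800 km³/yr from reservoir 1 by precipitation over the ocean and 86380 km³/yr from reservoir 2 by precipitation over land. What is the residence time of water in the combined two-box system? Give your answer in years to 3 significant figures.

Treat the two boxes together as one reservoir: the mixing fluxes between them are internal recycling, so τ = ΣM / Σ(external losses).
M_total = 7313 + 3728 = 11041 km³.
ΣF_external_out = 399800 + 86380 = 486180 km³/yr.
τ = M_total / ΣF_ext = 11041 / 486180 = 0.02271 yr.

0.0227 yr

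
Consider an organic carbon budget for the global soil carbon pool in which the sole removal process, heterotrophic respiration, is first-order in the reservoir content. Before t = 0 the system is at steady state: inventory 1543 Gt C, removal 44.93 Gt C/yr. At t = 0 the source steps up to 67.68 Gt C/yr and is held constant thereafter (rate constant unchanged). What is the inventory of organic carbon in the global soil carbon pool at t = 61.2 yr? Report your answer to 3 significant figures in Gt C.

2190 Gt C

The sink rate constant is k = F₀/M₀ = 44.93/1543 = 0.02912 yr⁻¹.
Solving dM/dt = F₁ − kM with M(0) = M₀ gives M(t) = F₁/k + (M₀ − F₁/k)·e^(−kt).
F₁/k = 67.68/0.02912 = 2324.3 Gt C; kt = 0.02912 × 61.2 = 1.782, e^(−kt) = 0.1683.
M(61.2) = 2324.3 + (1543 − 2324.3) × 0.1683 = 2324.3 − 131.5 = 2192.8 Gt C.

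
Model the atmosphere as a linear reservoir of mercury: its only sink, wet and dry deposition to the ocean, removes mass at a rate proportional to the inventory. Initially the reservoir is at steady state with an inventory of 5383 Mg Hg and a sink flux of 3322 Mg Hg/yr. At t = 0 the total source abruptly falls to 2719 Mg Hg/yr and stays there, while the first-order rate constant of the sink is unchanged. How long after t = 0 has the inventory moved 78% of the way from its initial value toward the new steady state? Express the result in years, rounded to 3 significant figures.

τ = M₀/F₀ = 5383/3322 = 1.620 yr.
The remaining gap fraction is e^(−t/τ); 78% covered ⇒ e^(−t/τ) = 0.220.
t = −τ ln(0.220) = 1.620 × 1.514 = 2.454 yr.

2.45 yr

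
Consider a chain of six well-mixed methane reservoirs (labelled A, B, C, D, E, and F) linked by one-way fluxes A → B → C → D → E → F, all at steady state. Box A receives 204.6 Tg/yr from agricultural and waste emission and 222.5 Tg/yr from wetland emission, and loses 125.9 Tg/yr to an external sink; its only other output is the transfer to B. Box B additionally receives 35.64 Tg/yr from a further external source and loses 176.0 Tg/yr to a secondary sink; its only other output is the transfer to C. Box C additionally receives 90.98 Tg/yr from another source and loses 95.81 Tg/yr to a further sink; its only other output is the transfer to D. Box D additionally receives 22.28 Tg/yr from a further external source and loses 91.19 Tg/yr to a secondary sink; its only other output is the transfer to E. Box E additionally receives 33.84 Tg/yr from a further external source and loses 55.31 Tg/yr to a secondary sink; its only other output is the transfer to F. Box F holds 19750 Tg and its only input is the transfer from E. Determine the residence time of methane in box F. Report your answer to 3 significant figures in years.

Box A: F(A→B) = (204.6 + 222.5) − 125.9 = 301.20 Tg/yr.
Box B: F(B→C) = (301.20 + 35.64) − 176.0 = 160.84 Tg/yr.
Box C: F(C→D) = (160.84 + 90.98) − 95.81 = 156.01 Tg/yr.
Box D: F(D→E) = (156.01 + 22.28) − 91.19 = 87.100 Tg/yr.
Box E: F(E→F) = (87.100 + 33.84) − 55.31 = 65.630 Tg/yr.
Box F throughput = its input = 65.630 Tg/yr; τ = 19750 / 65.630 = 300.9 yr.

301 yr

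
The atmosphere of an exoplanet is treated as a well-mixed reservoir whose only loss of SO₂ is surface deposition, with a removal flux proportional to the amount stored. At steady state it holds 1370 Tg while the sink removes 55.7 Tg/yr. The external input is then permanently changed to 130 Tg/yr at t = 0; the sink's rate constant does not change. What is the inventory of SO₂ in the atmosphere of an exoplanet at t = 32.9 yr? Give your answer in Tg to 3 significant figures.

τ = M₀/F₀ = 1370/55.7 = 24.60 yr; rate constant k = 1/τ.
New steady state M_∞ = F₁/k = F₁·τ = 130 × 24.60 = 3197.5 Tg.
M(t) = M_∞ + (M₀ − M_∞)·e^(−t/τ); t/τ = 32.9/24.60 = 1.338, so e^(−t/τ) = 0.2625.
M(t) = 3197.5 − 1827 × 0.2625 = 2717.8 Tg.

2720 Tg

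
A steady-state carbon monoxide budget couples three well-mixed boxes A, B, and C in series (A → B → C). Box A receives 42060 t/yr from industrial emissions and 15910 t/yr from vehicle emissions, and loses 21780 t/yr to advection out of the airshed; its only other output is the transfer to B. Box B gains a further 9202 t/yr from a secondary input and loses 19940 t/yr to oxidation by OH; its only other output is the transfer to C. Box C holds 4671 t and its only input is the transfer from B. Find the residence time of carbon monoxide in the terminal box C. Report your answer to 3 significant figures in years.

0.184 yr

Box A: F(A→B) = (42060 + 15910) − 21780 = 36190 t/yr.
Box B: F(B→C) = (36190 + 9202) − 19940 = 25452 t/yr.
Box C throughput = its input = 25452 t/yr; τ = 4671 / 25452 = 0.1835 yr.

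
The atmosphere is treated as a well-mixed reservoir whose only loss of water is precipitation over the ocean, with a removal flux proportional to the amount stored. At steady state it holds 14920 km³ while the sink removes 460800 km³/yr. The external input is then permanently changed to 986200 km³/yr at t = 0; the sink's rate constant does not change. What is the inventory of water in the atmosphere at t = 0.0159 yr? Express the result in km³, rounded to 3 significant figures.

21500 km³

The sink rate constant is k = F₀/M₀ = 460800/14920 = 30.88 yr⁻¹.
Solving dM/dt = F₁ − kM with M(0) = M₀ gives M(t) = F₁/k + (M₀ − F₁/k)·e^(−kt).
F₁/k = 986200/30.88 = 31932 km³; kt = 30.88 × 0.0159 = 0.4911, e^(−kt) = 0.6120.
M(0.0159) = 31932 + (14920 − 31932) × 0.6120 = 31932 − 10410 = 21521 km³.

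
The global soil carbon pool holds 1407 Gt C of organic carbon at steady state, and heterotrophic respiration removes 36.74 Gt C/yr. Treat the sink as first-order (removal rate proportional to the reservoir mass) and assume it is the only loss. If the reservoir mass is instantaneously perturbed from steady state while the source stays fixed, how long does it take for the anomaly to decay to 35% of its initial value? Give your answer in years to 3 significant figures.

40.2 yr

For a linear reservoir the anomaly decays as exp(−t/τ) with τ = M/F = 1407/36.74 = 38.30 yr.
exp(−t/τ) = 0.35 ⇒ t = −τ ln(0.35) = 38.30 × 1.050 = 40.20 yr.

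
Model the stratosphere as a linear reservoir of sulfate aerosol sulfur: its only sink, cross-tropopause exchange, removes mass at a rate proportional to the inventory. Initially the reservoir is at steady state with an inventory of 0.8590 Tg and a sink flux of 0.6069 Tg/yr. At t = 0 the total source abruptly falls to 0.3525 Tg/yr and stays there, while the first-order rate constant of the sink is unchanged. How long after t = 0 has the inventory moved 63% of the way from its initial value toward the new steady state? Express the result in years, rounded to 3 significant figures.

τ = M₀/F₀ = 0.8590/0.6069 = 1.415 yr.
The remaining gap fraction is e^(−t/τ); 63% covered ⇒ e^(−t/τ) = 0.370.
t = −τ ln(0.370) = 1.415 × 0.9943 = 1.407 yr.

1.41 yr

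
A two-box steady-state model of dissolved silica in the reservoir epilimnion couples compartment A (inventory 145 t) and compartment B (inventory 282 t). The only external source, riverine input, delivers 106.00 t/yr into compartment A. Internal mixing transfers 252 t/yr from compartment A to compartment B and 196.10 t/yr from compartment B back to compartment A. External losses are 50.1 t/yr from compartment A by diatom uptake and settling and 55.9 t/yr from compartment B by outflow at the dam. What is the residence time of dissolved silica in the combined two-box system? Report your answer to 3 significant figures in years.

4.03 yr

Residence time in the combined system uses the total inventory and the total *external* removal — internal exchanges between the two boxes cancel.
M_total = 145 + 282 = 427.00 t.
ΣF_external_out = 50.1 + 55.9 = 106.00 t/yr.
τ = M_total / ΣF_ext = 427.00 / 106.00 = 4.028 yr.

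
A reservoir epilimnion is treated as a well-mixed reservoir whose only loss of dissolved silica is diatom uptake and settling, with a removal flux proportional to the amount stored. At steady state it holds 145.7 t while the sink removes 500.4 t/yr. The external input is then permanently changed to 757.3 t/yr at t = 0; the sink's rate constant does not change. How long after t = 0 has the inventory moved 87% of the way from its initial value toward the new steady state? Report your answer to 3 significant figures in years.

0.594 yr

τ = M₀/F₀ = 145.7/500.4 = 0.2912 yr.
The remaining gap fraction is e^(−t/τ); 87% covered ⇒ e^(−t/τ) = 0.130.
t = −τ ln(0.130) = 0.2912 × 2.040 = 0.5940 yr.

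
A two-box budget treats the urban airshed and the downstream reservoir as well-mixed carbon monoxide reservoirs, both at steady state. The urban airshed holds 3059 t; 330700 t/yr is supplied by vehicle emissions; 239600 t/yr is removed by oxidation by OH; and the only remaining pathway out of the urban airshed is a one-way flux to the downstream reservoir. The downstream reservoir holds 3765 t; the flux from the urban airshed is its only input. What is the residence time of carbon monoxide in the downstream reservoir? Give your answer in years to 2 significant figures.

0.041 yr

Balance the urban airshed: ΣF_in = 330700 t/yr.
Flux to the downstream reservoir = ΣF_in − (239600) = 91100 t/yr.
At steady state the output of the downstream reservoir equals its input, 91100 t/yr.
τ = M / F = 3765 / 91100 = 0.04133 yr.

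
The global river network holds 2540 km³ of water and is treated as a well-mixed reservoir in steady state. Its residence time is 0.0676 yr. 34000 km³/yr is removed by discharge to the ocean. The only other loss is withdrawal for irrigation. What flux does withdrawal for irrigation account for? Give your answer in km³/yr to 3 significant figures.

3570 km³/yr

Total removal F = M/τ = 2540 / 0.0676 = 37570 km³/yr.
Withdrawal for irrigation = F − (34000) = 37570 − 34000 = 3574 km³/yr.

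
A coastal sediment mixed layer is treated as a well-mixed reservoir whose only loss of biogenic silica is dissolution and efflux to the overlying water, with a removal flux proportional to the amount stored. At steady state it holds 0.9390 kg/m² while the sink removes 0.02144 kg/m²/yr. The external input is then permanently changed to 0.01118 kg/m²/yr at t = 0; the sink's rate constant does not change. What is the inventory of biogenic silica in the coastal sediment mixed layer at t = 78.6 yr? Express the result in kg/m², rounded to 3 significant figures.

0.564 kg/m²

τ = M₀/F₀ = 0.9390/0.02144 = 43.80 yr; rate constant k = 1/τ.
New steady state M_∞ = F₁/k = F₁·τ = 0.01118 × 43.80 = 0.48965 kg/m².
M(t) = M_∞ + (M₀ − M_∞)·e^(−t/τ); t/τ = 78.6/43.80 = 1.795, so e^(−t/τ) = 0.1662.
M(t) = 0.48965 + 0.4494 × 0.1662 = 0.56432 kg/m².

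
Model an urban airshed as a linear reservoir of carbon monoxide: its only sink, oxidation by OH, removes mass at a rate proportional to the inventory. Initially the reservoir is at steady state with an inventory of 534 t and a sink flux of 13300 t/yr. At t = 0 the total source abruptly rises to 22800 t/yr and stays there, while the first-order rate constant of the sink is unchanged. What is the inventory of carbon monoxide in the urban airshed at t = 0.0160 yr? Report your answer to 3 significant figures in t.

659 t

Residence time τ = M₀/F₀ = 0.04015 yr. The eventual steady state is M_∞ = M₀·(F₁/F₀) = 534 × 22800/13300 = 915.43 t.
The anomaly ΔM(t) = M(t) − M_∞ decays as ΔM₀·e^(−t/τ) with ΔM₀ = 534 − 915.43 = −381.4 t.
At t = 0.0160 yr, e^(−t/τ) = e^(−0.3985) = 0.6713, so ΔM = −256.1 t and M = 915.43 − 256.1 = 659.37 t.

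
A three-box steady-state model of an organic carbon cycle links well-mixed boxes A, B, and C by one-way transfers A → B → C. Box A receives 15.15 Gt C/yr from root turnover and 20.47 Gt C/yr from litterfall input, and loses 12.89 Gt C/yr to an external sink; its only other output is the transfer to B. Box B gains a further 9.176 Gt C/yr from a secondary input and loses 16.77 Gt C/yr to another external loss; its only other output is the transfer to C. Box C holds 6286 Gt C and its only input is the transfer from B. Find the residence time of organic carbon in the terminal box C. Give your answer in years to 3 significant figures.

Box A: F(A→B) = (15.15 + 20.47) − 12.89 = 22.730 Gt C/yr.
Box B: F(B→C) = (22.730 + 9.176) − 16.77 = 15.136 Gt C/yr.
Box C throughput = its input = 15.136 Gt C/yr; τ = 6286 / 15.136 = 415.3 yr.

415 yr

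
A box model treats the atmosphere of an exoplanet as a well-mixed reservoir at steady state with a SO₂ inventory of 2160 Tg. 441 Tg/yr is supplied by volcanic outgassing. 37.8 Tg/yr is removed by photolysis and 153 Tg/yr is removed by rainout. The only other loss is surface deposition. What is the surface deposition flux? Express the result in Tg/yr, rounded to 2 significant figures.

250 Tg/yr

At steady state ΣF_in = ΣF_out.
ΣF_in = 441.00 Tg/yr.
Surface deposition flux = ΣF_in − (37.8 + 153) = 441.00 − 190.8 = 250.2 Tg/yr.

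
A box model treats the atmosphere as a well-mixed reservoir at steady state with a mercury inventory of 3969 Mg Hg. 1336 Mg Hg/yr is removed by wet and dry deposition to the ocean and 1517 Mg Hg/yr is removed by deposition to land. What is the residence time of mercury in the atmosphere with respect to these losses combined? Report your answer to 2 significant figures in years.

Total removal = 1336 + 1517 = 2853.0 Mg Hg/yr.
τ = M / ΣF_out = 3969 / 2853.0 = 1.391 yr.

1.4 yr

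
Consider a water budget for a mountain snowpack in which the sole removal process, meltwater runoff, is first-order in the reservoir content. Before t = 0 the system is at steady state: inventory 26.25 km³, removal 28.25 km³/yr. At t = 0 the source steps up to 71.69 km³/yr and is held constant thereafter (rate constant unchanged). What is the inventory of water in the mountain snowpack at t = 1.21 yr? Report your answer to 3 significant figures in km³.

55.6 km³

Residence time τ = M₀/F₀ = 0.9292 yr. The eventual steady state is M_∞ = M₀·(F₁/F₀) = 26.25 × 71.69/28.25 = 66.615 km³.
The anomaly ΔM(t) = M(t) − M_∞ decays as ΔM₀·e^(−t/τ) with ΔM₀ = 26.25 − 66.615 = −40.36 km³.
At t = 1.21 yr, e^(−t/τ) = e^(−1.302) = 0.2719, so ΔM = −10.98 km³ and M = 66.615 − 10.98 = 55.638 km³.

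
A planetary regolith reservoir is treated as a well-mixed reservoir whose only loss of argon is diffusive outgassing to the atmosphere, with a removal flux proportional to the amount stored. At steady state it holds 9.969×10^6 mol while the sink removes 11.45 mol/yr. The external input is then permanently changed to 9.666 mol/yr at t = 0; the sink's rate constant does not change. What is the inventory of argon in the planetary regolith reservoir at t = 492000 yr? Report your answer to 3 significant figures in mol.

τ = M₀/F₀ = 9.969×10^6/11.45 = 870700 yr; rate constant k = 1/τ.
New steady state M_∞ = F₁/k = F₁·τ = 9.666 × 870700 = 8.4158×10^6 mol.
M(t) = M_∞ + (M₀ − M_∞)·e^(−t/τ); t/τ = 492000/870700 = 0.5651, so e^(−t/τ) = 0.5683.
M(t) = 8.4158×10^6 + 1.553×10^6 × 0.5683 = 9.2985×10^6 mol.

9.30×10^6 mol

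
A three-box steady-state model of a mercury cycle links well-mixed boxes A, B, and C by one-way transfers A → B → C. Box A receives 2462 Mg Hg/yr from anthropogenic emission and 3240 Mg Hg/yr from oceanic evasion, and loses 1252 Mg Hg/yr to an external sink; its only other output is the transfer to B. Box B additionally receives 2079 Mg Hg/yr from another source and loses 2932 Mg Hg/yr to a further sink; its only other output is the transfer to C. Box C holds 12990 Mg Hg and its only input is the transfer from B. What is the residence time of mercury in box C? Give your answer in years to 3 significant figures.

3.61 yr

Box A: F(A→B) = (2462 + 3240) − 1252 = 4450.0 Mg Hg/yr.
Box B: F(B→C) = (4450.0 + 2079) − 2932 = 3597.0 Mg Hg/yr.
Box C throughput = its input = 3597.0 Mg Hg/yr; τ = 12990 / 3597.0 = 3.611 yr.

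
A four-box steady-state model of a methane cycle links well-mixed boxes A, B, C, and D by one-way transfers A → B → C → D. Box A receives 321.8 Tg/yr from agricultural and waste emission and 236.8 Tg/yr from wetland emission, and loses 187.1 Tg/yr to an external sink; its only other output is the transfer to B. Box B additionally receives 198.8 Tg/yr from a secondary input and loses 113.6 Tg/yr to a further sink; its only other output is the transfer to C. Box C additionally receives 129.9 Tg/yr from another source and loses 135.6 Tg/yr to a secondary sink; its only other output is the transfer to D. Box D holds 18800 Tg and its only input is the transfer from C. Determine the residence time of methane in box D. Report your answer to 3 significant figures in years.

41.7 yr

Box A: F(A→B) = (321.8 + 236.8) − 187.1 = 371.50 Tg/yr.
Box B: F(B→C) = (371.50 + 198.8) − 113.6 = 456.70 Tg/yr.
Box C: F(C→D) = (456.70 + 129.9) − 135.6 = 451.00 Tg/yr.
Box D throughput = its input = 451.00 Tg/yr; τ = 18800 / 451.00 = 41.69 yr.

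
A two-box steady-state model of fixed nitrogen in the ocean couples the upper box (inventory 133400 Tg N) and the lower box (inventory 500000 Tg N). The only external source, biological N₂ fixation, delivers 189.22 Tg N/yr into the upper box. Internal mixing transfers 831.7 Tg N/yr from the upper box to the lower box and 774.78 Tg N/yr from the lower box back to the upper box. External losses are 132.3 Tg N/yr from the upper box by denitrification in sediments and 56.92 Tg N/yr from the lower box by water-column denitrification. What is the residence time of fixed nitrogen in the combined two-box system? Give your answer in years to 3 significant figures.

3350 yr

For the system as a whole, the A↔B exchange is internal and contributes nothing to the throughput; only the external sinks remove mass.
M_total = 133400 + 500000 = 633400 Tg N.
ΣF_external_out = 132.3 + 56.92 = 189.22 Tg N/yr.
τ = M_total / ΣF_ext = 633400 / 189.22 = 3347 yr.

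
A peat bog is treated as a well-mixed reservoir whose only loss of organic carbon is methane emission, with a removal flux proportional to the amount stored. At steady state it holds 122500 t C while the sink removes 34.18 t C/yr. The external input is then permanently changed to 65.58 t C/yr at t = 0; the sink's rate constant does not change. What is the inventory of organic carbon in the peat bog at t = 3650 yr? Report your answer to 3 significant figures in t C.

Residence time τ = M₀/F₀ = 3584 yr. The eventual steady state is M_∞ = M₀·(F₁/F₀) = 122500 × 65.58/34.18 = 235040 t C.
The anomaly ΔM(t) = M(t) − M_∞ decays as ΔM₀·e^(−t/τ) with ΔM₀ = 122500 − 235040 = −112500 t C.
At t = 3650 yr, e^(−t/τ) = e^(−1.018) = 0.3612, so ΔM = −40640 t C and M = 235040 − 40640 = 194390 t C.

194000 t C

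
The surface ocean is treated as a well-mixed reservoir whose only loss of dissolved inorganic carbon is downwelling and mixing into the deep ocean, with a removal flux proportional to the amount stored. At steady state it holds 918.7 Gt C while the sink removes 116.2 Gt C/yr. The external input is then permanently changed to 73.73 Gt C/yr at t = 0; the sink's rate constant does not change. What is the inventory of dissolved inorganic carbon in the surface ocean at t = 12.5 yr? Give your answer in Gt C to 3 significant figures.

652 Gt C

Residence time τ = M₀/F₀ = 7.906 yr. The eventual steady state is M_∞ = M₀·(F₁/F₀) = 918.7 × 73.73/116.2 = 582.92 Gt C.
The anomaly ΔM(t) = M(t) − M_∞ decays as ΔM₀·e^(−t/τ) with ΔM₀ = 918.7 − 582.92 = 335.8 Gt C.
At t = 12.5 yr, e^(−t/τ) = e^(−1.581) = 0.2058, so ΔM = 69.09 Gt C and M = 582.92 + 69.09 = 652.01 Gt C.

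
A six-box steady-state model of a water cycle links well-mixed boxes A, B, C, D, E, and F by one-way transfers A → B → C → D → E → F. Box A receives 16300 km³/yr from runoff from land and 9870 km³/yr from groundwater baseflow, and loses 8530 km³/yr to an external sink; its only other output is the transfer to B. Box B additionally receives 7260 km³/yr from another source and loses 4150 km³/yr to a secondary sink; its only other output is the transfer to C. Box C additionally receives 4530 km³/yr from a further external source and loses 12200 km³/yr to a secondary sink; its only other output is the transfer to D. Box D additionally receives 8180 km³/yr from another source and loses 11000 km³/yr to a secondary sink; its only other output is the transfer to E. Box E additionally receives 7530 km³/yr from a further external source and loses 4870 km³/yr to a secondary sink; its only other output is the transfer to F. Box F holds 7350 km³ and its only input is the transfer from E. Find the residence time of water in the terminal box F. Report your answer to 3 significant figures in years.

Box A: F(A→B) = (16300 + 9870) − 8530 = 17640 km³/yr.
Box B: F(B→C) = (17640 + 7260) − 4150 = 20750 km³/yr.
Box C: F(C→D) = (20750 + 4530) − 12200 = 13080 km³/yr.
Box D: F(D→E) = (13080 + 8180) − 11000 = 10260 km³/yr.
Box E: F(E→F) = (10260 + 7530) − 4870 = 12920 km³/yr.
Box F throughput = its input = 12920 km³/yr; τ = 7350 / 12920 = 0.5689 yr.

0.569 yr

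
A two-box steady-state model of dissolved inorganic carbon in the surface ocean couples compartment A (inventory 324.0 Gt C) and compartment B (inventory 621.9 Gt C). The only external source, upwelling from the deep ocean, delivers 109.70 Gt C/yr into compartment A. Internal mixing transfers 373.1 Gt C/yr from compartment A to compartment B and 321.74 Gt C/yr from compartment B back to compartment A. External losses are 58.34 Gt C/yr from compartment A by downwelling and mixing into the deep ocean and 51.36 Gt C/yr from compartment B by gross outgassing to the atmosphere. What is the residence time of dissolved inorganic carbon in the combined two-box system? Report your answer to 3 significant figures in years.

8.62 yr

For the system as a whole, the A↔B exchange is internal and contributes nothing to the throughput; only the external sinks remove mass.
M_total = 324.0 + 621.9 = 945.90 Gt C.
ΣF_external_out = 58.34 + 51.36 = 109.70 Gt C/yr.
τ = M_total / ΣF_ext = 945.90 / 109.70 = 8.623 yr.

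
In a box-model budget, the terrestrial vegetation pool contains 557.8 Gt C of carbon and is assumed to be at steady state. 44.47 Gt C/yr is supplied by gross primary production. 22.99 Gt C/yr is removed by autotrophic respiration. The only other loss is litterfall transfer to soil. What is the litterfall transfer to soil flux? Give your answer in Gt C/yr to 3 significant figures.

At steady state ΣF_in = ΣF_out.
ΣF_in = 44.470 Gt C/yr.
Litterfall transfer to soil flux = ΣF_in − (22.99) = 44.470 − 22.99 = 21.48 Gt C/yr.

21.5 Gt C/yr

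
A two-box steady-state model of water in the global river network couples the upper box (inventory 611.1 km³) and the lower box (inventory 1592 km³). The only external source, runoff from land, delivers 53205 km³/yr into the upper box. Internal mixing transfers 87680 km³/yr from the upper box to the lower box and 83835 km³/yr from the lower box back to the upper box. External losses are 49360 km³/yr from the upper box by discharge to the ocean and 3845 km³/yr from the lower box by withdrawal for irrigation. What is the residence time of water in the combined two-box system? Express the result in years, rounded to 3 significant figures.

Treat the two boxes together as one reservoir: the mixing fluxes between them are internal recycling, so τ = ΣM / Σ(external losses).
M_total = 611.1 + 1592 = 2203.1 km³.
ΣF_external_out = 49360 + 3845 = 53205 km³/yr.
τ = M_total / ΣF_ext = 2203.1 / 53205 = 0.04141 yr.

0.0414 yr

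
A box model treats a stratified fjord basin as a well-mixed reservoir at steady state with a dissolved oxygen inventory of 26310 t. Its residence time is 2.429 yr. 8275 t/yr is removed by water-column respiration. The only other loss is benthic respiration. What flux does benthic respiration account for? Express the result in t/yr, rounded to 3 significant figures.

2560 t/yr

Total removal F = M/τ = 26310 / 2.429 = 10830 t/yr.
Benthic respiration = F − (8275) = 10830 − 8275 = 2557 t/yr.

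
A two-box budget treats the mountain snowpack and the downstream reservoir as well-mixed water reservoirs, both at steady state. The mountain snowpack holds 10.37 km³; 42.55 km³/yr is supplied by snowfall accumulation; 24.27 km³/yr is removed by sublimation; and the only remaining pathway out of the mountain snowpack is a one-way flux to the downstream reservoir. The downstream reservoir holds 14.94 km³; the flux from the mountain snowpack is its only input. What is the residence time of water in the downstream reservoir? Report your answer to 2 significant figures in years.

Balance the mountain snowpack: ΣF_in = 42.550 km³/yr.
Flux to the downstream reservoir = ΣF_in − (24.27) = 18.280 km³/yr.
At steady state the output of the downstream reservoir equals its input, 18.280 km³/yr.
τ = M / F = 14.94 / 18.280 = 0.8173 yr.

0.82 yr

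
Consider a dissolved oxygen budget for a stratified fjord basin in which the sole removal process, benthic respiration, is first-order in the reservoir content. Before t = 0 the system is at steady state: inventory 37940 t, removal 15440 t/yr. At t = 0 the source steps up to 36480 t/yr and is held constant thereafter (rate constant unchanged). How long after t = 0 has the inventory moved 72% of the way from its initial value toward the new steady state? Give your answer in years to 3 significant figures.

3.13 yr

τ = M₀/F₀ = 37940/15440 = 2.457 yr.
The remaining gap fraction is e^(−t/τ); 72% covered ⇒ e^(−t/τ) = 0.280.
t = −τ ln(0.280) = 2.457 × 1.273 = 3.128 yr.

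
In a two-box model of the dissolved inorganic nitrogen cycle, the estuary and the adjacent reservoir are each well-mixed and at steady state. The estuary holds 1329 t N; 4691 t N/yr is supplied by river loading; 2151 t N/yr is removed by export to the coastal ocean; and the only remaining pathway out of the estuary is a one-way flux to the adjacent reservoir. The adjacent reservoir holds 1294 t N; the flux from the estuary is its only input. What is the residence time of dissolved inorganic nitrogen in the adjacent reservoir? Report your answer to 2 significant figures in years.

0.51 yr

Balance the estuary: ΣF_in = 4691.0 t N/yr.
Flux to the adjacent reservoir = ΣF_in − (2151) = 2540.0 t N/yr.
At steady state the output of the adjacent reservoir equals its input, 2540.0 t N/yr.
τ = M / F = 1294 / 2540.0 = 0.5094 yr.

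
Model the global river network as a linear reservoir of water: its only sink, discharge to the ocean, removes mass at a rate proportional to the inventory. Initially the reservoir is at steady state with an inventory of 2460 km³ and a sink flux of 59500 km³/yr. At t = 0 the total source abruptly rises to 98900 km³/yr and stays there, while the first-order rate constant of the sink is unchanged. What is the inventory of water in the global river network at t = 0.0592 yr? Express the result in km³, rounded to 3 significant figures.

3700 km³

Residence time τ = M₀/F₀ = 0.04134 yr. The eventual steady state is M_∞ = M₀·(F₁/F₀) = 2460 × 98900/59500 = 4089.0 km³.
The anomaly ΔM(t) = M(t) − M_∞ decays as ΔM₀·e^(−t/τ) with ΔM₀ = 2460 − 4089.0 = −1629 km³.
At t = 0.0592 yr, e^(−t/τ) = e^(−1.432) = 0.2389, so ΔM = −389.1 km³ and M = 4089.0 − 389.1 = 3699.9 km³.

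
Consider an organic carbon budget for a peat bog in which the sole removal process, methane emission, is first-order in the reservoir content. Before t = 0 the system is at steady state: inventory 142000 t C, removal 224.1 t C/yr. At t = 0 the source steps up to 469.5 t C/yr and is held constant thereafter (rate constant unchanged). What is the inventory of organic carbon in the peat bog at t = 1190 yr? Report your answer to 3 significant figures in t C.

Residence time τ = M₀/F₀ = 633.6 yr. The eventual steady state is M_∞ = M₀·(F₁/F₀) = 142000 × 469.5/224.1 = 297500 t C.
The anomaly ΔM(t) = M(t) − M_∞ decays as ΔM₀·e^(−t/τ) with ΔM₀ = 142000 − 297500 = −155500 t C.
At t = 1190 yr, e^(−t/τ) = e^(−1.878) = 0.1529, so ΔM = −23770 t C and M = 297500 − 23770 = 273720 t C.

274000 t C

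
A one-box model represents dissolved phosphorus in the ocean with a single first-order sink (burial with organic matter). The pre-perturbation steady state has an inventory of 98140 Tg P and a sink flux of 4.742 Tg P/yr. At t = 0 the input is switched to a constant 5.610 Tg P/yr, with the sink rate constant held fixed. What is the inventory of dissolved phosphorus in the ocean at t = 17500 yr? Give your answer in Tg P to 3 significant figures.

108000 Tg P

Residence time τ = M₀/F₀ = 20700 yr. The eventual steady state is M_∞ = M₀·(F₁/F₀) = 98140 × 5.610/4.742 = 116100 Tg P.
The anomaly ΔM(t) = M(t) − M_∞ decays as ΔM₀·e^(−t/τ) with ΔM₀ = 98140 − 116100 = −17960 Tg P.
At t = 17500 yr, e^(−t/τ) = e^(−0.8456) = 0.4293, so ΔM = −7712 Tg P and M = 116100 − 7712 = 108390 Tg P.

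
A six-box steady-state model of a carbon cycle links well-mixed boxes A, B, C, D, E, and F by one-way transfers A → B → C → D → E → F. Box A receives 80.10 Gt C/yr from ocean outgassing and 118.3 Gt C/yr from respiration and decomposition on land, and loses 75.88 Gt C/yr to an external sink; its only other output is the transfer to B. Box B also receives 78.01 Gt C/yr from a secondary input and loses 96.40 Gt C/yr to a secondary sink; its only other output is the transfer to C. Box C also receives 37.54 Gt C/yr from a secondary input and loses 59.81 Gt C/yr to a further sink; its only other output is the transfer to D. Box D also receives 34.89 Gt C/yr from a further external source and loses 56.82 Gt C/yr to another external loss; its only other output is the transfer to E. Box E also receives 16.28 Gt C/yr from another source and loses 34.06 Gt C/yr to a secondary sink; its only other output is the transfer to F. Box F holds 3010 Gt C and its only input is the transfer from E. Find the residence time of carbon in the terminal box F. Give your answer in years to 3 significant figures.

71.4 yr

Box A: F(A→B) = (80.10 + 118.3) − 75.88 = 122.52 Gt C/yr.
Box B: F(B→C) = (122.52 + 78.01) − 96.40 = 104.13 Gt C/yr.
Box C: F(C→D) = (104.13 + 37.54) − 59.81 = 81.860 Gt C/yr.
Box D: F(D→E) = (81.860 + 34.89) − 56.82 = 59.930 Gt C/yr.
Box E: F(E→F) = (59.930 + 16.28) − 34.06 = 42.150 Gt C/yr.
Box F throughput = its input = 42.150 Gt C/yr; τ = 3010 / 42.150 = 71.41 yr.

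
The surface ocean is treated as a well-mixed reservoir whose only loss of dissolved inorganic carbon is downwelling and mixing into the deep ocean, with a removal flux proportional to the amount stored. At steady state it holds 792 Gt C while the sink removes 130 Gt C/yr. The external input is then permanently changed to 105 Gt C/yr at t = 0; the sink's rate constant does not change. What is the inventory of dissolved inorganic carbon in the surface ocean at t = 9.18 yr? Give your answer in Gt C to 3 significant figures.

τ = M₀/F₀ = 792/130 = 6.092 yr; rate constant k = 1/τ.
New steady state M_∞ = F₁/k = F₁·τ = 105 × 6.092 = 639.69 Gt C.
M(t) = M_∞ + (M₀ − M_∞)·e^(−t/τ); t/τ = 9.18/6.092 = 1.507, so e^(−t/τ) = 0.2216.
M(t) = 639.69 + 152.3 × 0.2216 = 673.45 Gt C.

673 Gt C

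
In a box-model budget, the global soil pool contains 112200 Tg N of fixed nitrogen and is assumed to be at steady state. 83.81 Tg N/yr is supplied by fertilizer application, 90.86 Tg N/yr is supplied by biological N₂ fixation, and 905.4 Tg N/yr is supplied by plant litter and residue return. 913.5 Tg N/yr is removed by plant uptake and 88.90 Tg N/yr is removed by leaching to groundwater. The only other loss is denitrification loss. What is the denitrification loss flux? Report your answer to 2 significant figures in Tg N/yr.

At steady state ΣF_in = ΣF_out.
ΣF_in = 83.81 + 90.86 + 905.4 = 1080.1 Tg N/yr.
Denitrification loss flux = ΣF_in − (913.5 + 88.90) = 1080.1 − 1002 = 77.67 Tg N/yr.

78 Tg N/yr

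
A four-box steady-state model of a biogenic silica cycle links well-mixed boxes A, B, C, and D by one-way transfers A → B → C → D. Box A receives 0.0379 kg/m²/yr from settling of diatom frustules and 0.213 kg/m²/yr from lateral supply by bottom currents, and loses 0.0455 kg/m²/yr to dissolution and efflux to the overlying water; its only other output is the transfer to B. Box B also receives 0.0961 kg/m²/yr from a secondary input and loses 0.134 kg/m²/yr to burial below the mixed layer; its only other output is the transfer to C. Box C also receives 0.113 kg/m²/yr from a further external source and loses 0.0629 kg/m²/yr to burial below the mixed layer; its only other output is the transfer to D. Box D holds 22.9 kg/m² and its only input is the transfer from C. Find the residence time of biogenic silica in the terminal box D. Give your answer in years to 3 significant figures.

105 yr

Box A: F(A→B) = (0.0379 + 0.213) − 0.0455 = 0.20540 kg/m²/yr.
Box B: F(B→C) = (0.20540 + 0.0961) − 0.134 = 0.16750 kg/m²/yr.
Box C: F(C→D) = (0.16750 + 0.113) − 0.0629 = 0.21760 kg/m²/yr.
Box D throughput = its input = 0.21760 kg/m²/yr; τ = 22.9 / 0.21760 = 105.2 yr.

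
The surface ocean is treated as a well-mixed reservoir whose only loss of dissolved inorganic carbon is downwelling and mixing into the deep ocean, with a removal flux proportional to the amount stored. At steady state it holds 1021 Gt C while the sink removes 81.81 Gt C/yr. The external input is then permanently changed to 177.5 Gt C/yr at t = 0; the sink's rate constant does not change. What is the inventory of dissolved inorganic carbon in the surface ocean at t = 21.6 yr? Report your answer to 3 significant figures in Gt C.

τ = M₀/F₀ = 1021/81.81 = 12.48 yr; rate constant k = 1/τ.
New steady state M_∞ = F₁/k = F₁·τ = 177.5 × 12.48 = 2215.2 Gt C.
M(t) = M_∞ + (M₀ − M_∞)·e^(−t/τ); t/τ = 21.6/12.48 = 1.731, so e^(−t/τ) = 0.1772.
M(t) = 2215.2 − 1194 × 0.1772 = 2003.7 Gt C.

2000 Gt C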